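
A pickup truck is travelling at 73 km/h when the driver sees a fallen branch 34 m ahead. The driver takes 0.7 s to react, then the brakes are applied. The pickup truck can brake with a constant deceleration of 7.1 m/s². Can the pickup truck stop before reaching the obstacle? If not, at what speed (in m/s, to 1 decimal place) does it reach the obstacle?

73 km/h ÷ 3.6 = 20.2778 m/s.
Reaction distance = 20.2778 × 0.7 = 14.194 m.
Braking distance needed to stop: v²/(2a) = 411.189 / 14.200 = 28.957 m, so total needed = 14.194 + 28.957 = 43.151 m > 34 m — it cannot stop.
Distance remaining when braking begins: 34 − 14.194 = 19.806 m.
v² = v₀² − 2a·d = 411.189 − 2 × 7.100 × 19.806 = 129.944 m²/s².
v = √129.944 = 11.399 m/s.

No — it strikes the obstacle at 11.4 m/s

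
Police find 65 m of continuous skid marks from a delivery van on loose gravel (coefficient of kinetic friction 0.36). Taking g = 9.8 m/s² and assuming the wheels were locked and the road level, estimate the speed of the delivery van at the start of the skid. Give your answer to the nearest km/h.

Initial speed ≈ 77 km/h

Deceleration a = μg = 0.36 × 9.8 = 3.528 m/s².
v = √(2a·d) = √(2 × 3.528 × 65) = √458.640 = 21.4159 m/s.
= 21.4159 × 3.6 = 77.097 km/h.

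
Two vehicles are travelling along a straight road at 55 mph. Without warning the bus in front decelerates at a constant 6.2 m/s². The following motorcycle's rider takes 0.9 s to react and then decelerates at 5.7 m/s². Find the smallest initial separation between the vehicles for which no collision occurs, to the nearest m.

55 mph × 0.44704 = 24.5872 m/s.
Leader travels v²/(2a_L) = 604.530 / 12.400 = 48.752 m before stopping.
Follower covers v·t_r = 24.5872 × 0.9 = 22.128 m while reacting, then v²/(2a_F) = 604.530 / 11.400 = 53.029 m while braking, for a total of 22.128 + 53.029 = 75.157 m.
Since a_F ≤ a_L and the follower starts braking later, the follower is never slower than the leader, so the closest approach is when both have stopped.
Minimum gap = 75.157 − 48.752 = 26.405 m.

Minimum gap ≈ 26 m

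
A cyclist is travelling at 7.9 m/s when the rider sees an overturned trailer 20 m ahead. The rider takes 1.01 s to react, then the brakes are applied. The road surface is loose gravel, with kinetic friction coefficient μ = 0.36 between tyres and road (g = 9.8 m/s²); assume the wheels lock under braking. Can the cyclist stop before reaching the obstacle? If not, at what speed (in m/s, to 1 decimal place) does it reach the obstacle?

Yes — it stops about 3.2 m short of the obstacle, so it never reaches it

a = μg = 0.36 × 9.8 = 3.528 m/s².
Reaction distance = 7.9000 × 1.01 = 7.979 m.
Braking distance = v²/(2a) = 62.410 / 7.056 = 8.845 m.
Total stopping distance = 7.979 + 8.845 = 16.824 m, vs 20 m available — it stops with 20 − 16.824 = 3.176 m to spare.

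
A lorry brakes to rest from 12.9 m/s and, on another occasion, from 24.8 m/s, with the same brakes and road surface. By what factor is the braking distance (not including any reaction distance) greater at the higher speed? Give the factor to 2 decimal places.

Braking distance d = v²/(2a), so with a fixed, d ∝ v².
Factor = (24.8/12.9)² = 1.9225² = 3.6960.

Factor ≈ 3.70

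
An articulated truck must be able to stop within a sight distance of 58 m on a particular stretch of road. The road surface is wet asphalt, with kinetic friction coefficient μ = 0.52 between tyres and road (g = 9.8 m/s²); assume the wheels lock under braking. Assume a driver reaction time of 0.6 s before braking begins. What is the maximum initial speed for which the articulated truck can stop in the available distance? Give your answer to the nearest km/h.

a = μg = 0.52 × 9.8 = 5.096 m/s².
Stopping distance: v·t_r + v²/(2a) = 58 with t_r = 0.6 s and a = 5.096 m/s².
So v² + 6.115 v − 591.14 = 0.
Positive root: v = −a·t_r + √((a·t_r)² + 2a·d) = −3.058 + √(9.351 + 591.14) = 21.4469 m/s.
21.4469 m/s × 3.6 = 77.209 km/h.

Maximum speed ≈ 77 km/h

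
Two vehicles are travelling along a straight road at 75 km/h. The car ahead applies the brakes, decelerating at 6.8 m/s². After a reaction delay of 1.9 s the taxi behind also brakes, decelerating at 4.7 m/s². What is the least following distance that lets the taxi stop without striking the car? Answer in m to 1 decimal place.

Minimum gap ≈ 53.8 m

75 km/h ÷ 3.6 = 20.8333 m/s.
Leader travels v²/(2a_L) = 434.026 / 13.600 = 31.914 m before stopping.
Follower covers v·t_r = 20.8333 × 1.9 = 39.583 m while reacting, then v²/(2a_F) = 434.026 / 9.400 = 46.173 m while braking, for a total of 39.583 + 46.173 = 85.756 m.
Since a_F ≤ a_L and the follower starts braking later, the follower is never slower than the leader, so the closest approach is when both have stopped.
Minimum gap = 85.756 − 31.914 = 53.842 m.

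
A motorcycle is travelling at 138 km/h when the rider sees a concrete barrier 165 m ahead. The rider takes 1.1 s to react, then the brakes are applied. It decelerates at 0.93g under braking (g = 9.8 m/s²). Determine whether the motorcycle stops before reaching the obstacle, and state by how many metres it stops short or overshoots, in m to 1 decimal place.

Yes — it stops 42.2 m short of the obstacle

138 km/h ÷ 3.6 = 38.3333 m/s.
a = 0.93 × 9.8 = 9.114 m/s².
Reaction distance = 38.3333 × 1.1 = 42.167 m.
Braking distance = v²/(2a) = 1469.442 / 18.228 = 80.615 m.
Total stopping distance = 42.167 + 80.615 = 122.782 m, vs 165 m available — it stops with 165 − 122.782 = 42.218 m to spare.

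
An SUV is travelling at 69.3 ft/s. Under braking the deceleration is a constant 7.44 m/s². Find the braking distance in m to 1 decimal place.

69.3 ft/s × 0.3048 = 21.1226 m/s.
Braking distance = v²/(2a) = 21.1226² / (2 × 7.440) = 446.164 / 14.880 = 29.984 m.

Braking distance ≈ 30.0 m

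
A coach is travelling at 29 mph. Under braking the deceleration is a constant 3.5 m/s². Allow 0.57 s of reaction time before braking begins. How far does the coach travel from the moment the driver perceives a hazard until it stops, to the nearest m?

Total stopping distance ≈ 31 m

29 mph × 0.44704 = 12.9642 m/s.
Reaction distance = v·t_r = 12.9642 × 0.57 = 7.390 m.
Braking distance = v²/(2a) = 12.9642² / (2 × 3.500) = 168.070 / 7.000 = 24.010 m.
Total = 7.390 + 24.010 = 31.400 m.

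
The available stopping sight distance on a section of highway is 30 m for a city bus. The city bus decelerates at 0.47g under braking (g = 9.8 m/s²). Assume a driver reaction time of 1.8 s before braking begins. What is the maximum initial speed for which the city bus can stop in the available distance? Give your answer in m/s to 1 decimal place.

Maximum speed ≈ 10.3 m/s

a = 0.47 × 9.8 = 4.606 m/s².
Stopping distance: v·t_r + v²/(2a) = 30 with t_r = 1.8 s and a = 4.606 m/s².
So v² + 16.582 v − 276.36 = 0.
Positive root: v = −a·t_r + √((a·t_r)² + 2a·d) = −8.291 + √(68.741 + 276.36) = 10.2859 m/s.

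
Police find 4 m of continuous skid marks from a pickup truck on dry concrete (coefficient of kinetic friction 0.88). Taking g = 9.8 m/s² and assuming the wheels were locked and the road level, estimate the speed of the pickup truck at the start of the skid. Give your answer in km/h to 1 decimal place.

Initial speed ≈ 29.9 km/h

Deceleration a = μg = 0.88 × 9.8 = 8.624 m/s².
v = √(2a·d) = √(2 × 8.624 × 4) = √68.992 = 8.3061 m/s.
= 8.3061 × 3.6 = 29.902 km/h.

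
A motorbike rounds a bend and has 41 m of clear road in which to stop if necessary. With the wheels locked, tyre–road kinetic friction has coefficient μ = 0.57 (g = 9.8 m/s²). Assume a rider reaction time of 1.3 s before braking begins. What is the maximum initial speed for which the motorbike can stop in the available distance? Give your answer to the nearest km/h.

a = μg = 0.57 × 9.8 = 5.586 m/s².
Stopping distance: v·t_r + v²/(2a) = 41 with t_r = 1.3 s and a = 5.586 m/s².
So v² + 14.524 v − 458.05 = 0.
Positive root: v = −a·t_r + √((a·t_r)² + 2a·d) = −7.262 + √(52.737 + 458.05) = 15.3386 m/s.
15.3386 m/s × 3.6 = 55.219 km/h.

Maximum speed ≈ 55 km/h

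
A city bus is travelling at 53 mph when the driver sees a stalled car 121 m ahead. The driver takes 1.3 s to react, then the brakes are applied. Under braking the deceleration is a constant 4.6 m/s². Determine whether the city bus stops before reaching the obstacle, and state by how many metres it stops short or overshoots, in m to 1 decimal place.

Yes — it stops 29.2 m short of the obstacle

53 mph × 0.44704 = 23.6931 m/s.
Reaction distance = 23.6931 × 1.3 = 30.801 m.
Braking distance = v²/(2a) = 561.363 / 9.200 = 61.018 m.
Total stopping distance = 30.801 + 61.018 = 91.819 m, vs 121 m available — it stops with 121 − 91.819 = 29.181 m to spare.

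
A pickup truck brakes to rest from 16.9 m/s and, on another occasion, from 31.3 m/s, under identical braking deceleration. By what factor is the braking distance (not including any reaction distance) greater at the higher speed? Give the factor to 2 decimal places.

Factor ≈ 3.43

Braking distance d = v²/(2a), so with a fixed, d ∝ v².
Factor = (31.3/16.9)² = 1.8521² = 3.4303.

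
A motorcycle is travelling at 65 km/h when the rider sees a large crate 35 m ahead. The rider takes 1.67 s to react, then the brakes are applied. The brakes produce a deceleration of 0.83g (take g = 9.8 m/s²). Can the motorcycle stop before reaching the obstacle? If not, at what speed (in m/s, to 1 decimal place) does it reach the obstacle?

No — it strikes the obstacle at 15.7 m/s

65 km/h ÷ 3.6 = 18.0556 m/s.
a = 0.83 × 9.8 = 8.134 m/s².
Reaction distance = 18.0556 × 1.67 = 30.153 m.
Braking distance needed to stop: v²/(2a) = 326.005 / 16.268 = 20.040 m, so total needed = 30.153 + 20.040 = 50.193 m > 35 m — it cannot stop.
Distance remaining when braking begins: 35 − 30.153 = 4.847 m.
v² = v₀² − 2a·d = 326.005 − 2 × 8.134 × 4.847 = 247.154 m²/s².
v = √247.154 = 15.721 m/s.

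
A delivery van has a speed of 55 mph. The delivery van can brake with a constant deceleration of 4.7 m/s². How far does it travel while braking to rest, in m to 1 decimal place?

Braking distance ≈ 64.3 m

55 mph × 0.44704 = 24.5872 m/s.
Braking distance = v²/(2a) = 24.5872² / (2 × 4.700) = 604.530 / 9.400 = 64.312 m.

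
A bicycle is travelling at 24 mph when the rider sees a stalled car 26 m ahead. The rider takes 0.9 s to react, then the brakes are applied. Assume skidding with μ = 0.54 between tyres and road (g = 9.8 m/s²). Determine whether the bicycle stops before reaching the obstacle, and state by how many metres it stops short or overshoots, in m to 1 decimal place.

Yes — it stops 5.5 m short of the obstacle

24 mph × 0.44704 = 10.7290 m/s.
a = μg = 0.54 × 9.8 = 5.292 m/s².
Reaction distance = 10.7290 × 0.9 = 9.656 m.
Braking distance = v²/(2a) = 115.111 / 10.584 = 10.876 m.
Total stopping distance = 9.656 + 10.876 = 20.532 m, vs 26 m available — it stops with 26 − 20.532 = 5.468 m to spare.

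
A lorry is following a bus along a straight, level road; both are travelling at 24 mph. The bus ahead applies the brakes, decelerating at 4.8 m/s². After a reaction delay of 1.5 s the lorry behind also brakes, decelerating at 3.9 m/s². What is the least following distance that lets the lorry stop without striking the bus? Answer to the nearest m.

Minimum gap ≈ 19 m

24 mph × 0.44704 = 10.7290 m/s.
Leader travels v²/(2a_L) = 115.111 / 9.600 = 11.991 m before stopping.
Follower covers v·t_r = 10.7290 × 1.5 = 16.093 m while reacting, then v²/(2a_F) = 115.111 / 7.800 = 14.758 m while braking, for a total of 16.093 + 14.758 = 30.851 m.
Since a_F ≤ a_L and the follower starts braking later, the follower is never slower than the leader, so the closest approach is when both have stopped.
Minimum gap = 30.851 − 11.991 = 18.860 m.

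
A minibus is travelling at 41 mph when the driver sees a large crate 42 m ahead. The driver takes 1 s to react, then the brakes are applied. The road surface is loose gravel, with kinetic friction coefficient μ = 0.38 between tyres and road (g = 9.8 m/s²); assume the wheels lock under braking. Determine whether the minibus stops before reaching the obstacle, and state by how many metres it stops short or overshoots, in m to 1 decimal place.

No — it overshoots by 21.4 m

41 mph × 0.44704 = 18.3286 m/s.
a = μg = 0.38 × 9.8 = 3.724 m/s².
Reaction distance = 18.3286 × 1 = 18.329 m.
Braking distance = v²/(2a) = 335.938 / 7.448 = 45.104 m.
Total stopping distance = 18.329 + 45.104 = 63.433 m, vs 42 m available — it cannot stop in time and overshoots by 63.433 − 42 = 21.433 m.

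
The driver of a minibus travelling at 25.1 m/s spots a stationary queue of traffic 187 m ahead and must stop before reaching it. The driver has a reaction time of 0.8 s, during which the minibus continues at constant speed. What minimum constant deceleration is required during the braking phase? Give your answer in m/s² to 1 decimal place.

Distance covered during reaction = 25.1000 × 0.8 = 20.080 m.
Distance available for braking: 187 − 20.080 = 166.920 m.
v² = 2a·d ⇒ a = v²/(2d) = 25.1000² / (2 × 166.920) = 630.010 / 333.840 = 1.8872 m/s².

Required deceleration ≈ 1.9 m/s²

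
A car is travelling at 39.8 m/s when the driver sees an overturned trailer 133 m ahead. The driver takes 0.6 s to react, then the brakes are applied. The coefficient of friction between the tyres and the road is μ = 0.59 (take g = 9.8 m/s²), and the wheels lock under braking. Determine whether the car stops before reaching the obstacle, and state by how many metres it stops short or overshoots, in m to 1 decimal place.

a = μg = 0.59 × 9.8 = 5.782 m/s².
Reaction distance = 39.8000 × 0.6 = 23.880 m.
Braking distance = v²/(2a) = 1584.040 / 11.564 = 136.980 m.
Total stopping distance = 23.880 + 136.980 = 160.860 m, vs 133 m available — it cannot stop in time and overshoots by 160.860 − 133 = 27.860 m.

No — it overshoots by 27.9 m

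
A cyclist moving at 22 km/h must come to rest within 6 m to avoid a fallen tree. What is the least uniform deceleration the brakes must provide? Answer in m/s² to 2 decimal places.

Required deceleration ≈ 3.11 m/s²

22 km/h ÷ 3.6 = 6.1111 m/s.
v² = 2a·d ⇒ a = v²/(2d) = 6.1111² / (2 × 6.000) = 37.346 / 12.000 = 3.1122 m/s².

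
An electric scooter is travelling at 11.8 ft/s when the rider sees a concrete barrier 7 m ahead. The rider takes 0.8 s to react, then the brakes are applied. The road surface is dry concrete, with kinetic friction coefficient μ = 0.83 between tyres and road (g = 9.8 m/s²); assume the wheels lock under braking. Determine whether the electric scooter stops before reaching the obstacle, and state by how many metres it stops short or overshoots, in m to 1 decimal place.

11.8 ft/s × 0.3048 = 3.5966 m/s.
a = μg = 0.83 × 9.8 = 8.134 m/s².
Reaction distance = 3.5966 × 0.8 = 2.877 m.
Braking distance = v²/(2a) = 12.936 / 16.268 = 0.795 m.
Total stopping distance = 2.877 + 0.795 = 3.672 m, vs 7 m available — it stops with 7 − 3.672 = 3.328 m to spare.

Yes — it stops 3.3 m short of the obstacle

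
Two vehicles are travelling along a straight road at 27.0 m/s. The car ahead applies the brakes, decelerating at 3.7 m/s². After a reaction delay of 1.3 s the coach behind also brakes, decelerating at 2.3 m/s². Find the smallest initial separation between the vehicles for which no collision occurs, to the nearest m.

Leader travels v²/(2a_L) = 729.000 / 7.400 = 98.514 m before stopping.
Follower covers v·t_r = 27.0000 × 1.3 = 35.100 m while reacting, then v²/(2a_F) = 729.000 / 4.600 = 158.478 m while braking, for a total of 35.100 + 158.478 = 193.578 m.
Since a_F ≤ a_L and the follower starts braking later, the follower is never slower than the leader, so the closest approach is when both have stopped.
Minimum gap = 193.578 − 98.514 = 95.064 m.

Minimum gap ≈ 95 m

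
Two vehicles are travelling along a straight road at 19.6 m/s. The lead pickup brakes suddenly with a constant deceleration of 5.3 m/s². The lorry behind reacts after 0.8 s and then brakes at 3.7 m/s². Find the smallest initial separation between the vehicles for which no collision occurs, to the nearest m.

Minimum gap ≈ 31 m

Leader travels v²/(2a_L) = 384.160 / 10.600 = 36.242 m before stopping.
Follower covers v·t_r = 19.6000 × 0.8 = 15.680 m while reacting, then v²/(2a_F) = 384.160 / 7.400 = 51.914 m while braking, for a total of 15.680 + 51.914 = 67.594 m.
Since a_F ≤ a_L and the follower starts braking later, the follower is never slower than the leader, so the closest approach is when both have stopped.
Minimum gap = 67.594 − 36.242 = 31.352 m.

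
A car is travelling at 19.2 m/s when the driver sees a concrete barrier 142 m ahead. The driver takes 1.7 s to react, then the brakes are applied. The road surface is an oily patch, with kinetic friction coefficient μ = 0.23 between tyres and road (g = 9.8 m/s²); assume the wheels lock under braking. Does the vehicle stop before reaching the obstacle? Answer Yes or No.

a = μg = 0.23 × 9.8 = 2.254 m/s².
Reaction distance = 19.2000 × 1.7 = 32.640 m.
Braking distance = v²/(2a) = 368.640 / 4.508 = 81.775 m.
Total stopping distance = 32.640 + 81.775 = 114.415 m, vs 142 m available — it stops with 142 − 114.415 = 27.585 m to spare.

Yes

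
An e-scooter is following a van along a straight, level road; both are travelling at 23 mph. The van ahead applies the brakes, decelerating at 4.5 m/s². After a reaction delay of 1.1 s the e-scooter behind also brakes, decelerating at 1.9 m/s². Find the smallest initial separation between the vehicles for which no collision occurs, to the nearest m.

23 mph × 0.44704 = 10.2819 m/s.
Leader travels v²/(2a_L) = 105.717 / 9.000 = 11.746 m before stopping.
Follower covers v·t_r = 10.2819 × 1.1 = 11.310 m while reacting, then v²/(2a_F) = 105.717 / 3.800 = 27.820 m while braking, for a total of 11.310 + 27.820 = 39.130 m.
Since a_F ≤ a_L and the follower starts braking later, the follower is never slower than the leader, so the closest approach is when both have stopped.
Minimum gap = 39.130 − 11.746 = 27.384 m.

Minimum gap ≈ 27 m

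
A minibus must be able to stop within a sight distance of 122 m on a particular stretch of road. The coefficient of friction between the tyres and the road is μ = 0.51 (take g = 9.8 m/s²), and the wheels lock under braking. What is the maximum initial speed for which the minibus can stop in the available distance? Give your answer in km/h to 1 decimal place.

a = μg = 0.51 × 9.8 = 4.998 m/s².
v²/(2a) = d ⇒ v = √(2 × 4.998 × 122) = √1219.51 = 34.9215 m/s.
34.9215 m/s × 3.6 = 125.717 km/h.

Maximum speed ≈ 125.7 km/h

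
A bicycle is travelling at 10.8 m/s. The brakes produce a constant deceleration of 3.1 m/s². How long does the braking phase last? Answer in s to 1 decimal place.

Braking time = v/a = 10.8000 / 3.100 = 3.484 s.

Braking time ≈ 3.5 s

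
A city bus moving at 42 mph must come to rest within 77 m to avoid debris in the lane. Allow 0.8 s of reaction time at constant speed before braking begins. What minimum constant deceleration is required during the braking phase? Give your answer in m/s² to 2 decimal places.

42 mph × 0.44704 = 18.7757 m/s.
Distance covered during reaction = 18.7757 × 0.8 = 15.021 m.
Distance available for braking: 77 − 15.021 = 61.979 m.
v² = 2a·d ⇒ a = v²/(2d) = 18.7757² / (2 × 61.979) = 352.527 / 123.958 = 2.8439 m/s².

Required deceleration ≈ 2.84 m/s²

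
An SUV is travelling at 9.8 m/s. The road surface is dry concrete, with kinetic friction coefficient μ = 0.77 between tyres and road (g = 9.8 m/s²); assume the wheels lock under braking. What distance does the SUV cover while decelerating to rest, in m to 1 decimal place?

Braking distance ≈ 6.4 m

a = μg = 0.77 × 9.8 = 7.546 m/s².
Braking distance = v²/(2a) = 9.8000² / (2 × 7.546) = 96.040 / 15.092 = 6.364 m.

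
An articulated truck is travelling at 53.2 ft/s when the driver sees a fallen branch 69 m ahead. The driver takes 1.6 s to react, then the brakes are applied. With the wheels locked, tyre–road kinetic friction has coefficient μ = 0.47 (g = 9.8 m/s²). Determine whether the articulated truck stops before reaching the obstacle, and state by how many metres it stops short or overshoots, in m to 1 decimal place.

Yes — it stops 14.5 m short of the obstacle

53.2 ft/s × 0.3048 = 16.2154 m/s.
a = μg = 0.47 × 9.8 = 4.606 m/s².
Reaction distance = 16.2154 × 1.6 = 25.945 m.
Braking distance = v²/(2a) = 262.939 / 9.212 = 28.543 m.
Total stopping distance = 25.945 + 28.543 = 54.488 m, vs 69 m available — it stops with 69 − 54.488 = 14.512 m to spare.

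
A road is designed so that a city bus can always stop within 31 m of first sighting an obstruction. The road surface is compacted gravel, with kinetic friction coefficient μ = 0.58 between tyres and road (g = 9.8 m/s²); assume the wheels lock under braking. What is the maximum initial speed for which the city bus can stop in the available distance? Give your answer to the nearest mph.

a = μg = 0.58 × 9.8 = 5.684 m/s².
v²/(2a) = d ⇒ v = √(2 × 5.684 × 31) = √352.41 = 18.7726 m/s.
18.7726 m/s ÷ 0.44704 = 41.993 mph.

Maximum speed ≈ 42 mph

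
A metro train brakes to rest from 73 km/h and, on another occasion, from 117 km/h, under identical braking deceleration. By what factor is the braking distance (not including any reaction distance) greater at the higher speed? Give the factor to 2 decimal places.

Braking distance d = v²/(2a), so with a fixed, d ∝ v².
Factor = (117/73)² = 1.6027² = 2.5686.

Factor ≈ 2.57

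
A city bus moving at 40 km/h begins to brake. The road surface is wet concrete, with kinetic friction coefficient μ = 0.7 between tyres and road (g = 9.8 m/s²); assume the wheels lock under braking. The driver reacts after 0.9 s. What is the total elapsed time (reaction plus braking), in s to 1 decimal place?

Total time ≈ 2.5 s

40 km/h ÷ 3.6 = 11.1111 m/s.
a = μg = 0.7 × 9.8 = 6.860 m/s².
Braking time = v/a = 11.1111 / 6.860 = 1.620 s.
Total = 0.9 + 1.620 = 2.520 s.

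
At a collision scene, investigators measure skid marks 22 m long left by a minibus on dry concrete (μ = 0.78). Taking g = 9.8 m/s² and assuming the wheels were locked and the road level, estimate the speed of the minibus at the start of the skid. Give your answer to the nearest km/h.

Deceleration a = μg = 0.78 × 9.8 = 7.644 m/s².
v = √(2a·d) = √(2 × 7.644 × 22) = √336.336 = 18.3395 m/s.
= 18.3395 × 3.6 = 66.022 km/h.

Initial speed ≈ 66 km/h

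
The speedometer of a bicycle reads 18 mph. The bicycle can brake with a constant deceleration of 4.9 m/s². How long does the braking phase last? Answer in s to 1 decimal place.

Braking time ≈ 1.6 s

18 mph × 0.44704 = 8.0467 m/s.
Braking time = v/a = 8.0467 / 4.900 = 1.642 s.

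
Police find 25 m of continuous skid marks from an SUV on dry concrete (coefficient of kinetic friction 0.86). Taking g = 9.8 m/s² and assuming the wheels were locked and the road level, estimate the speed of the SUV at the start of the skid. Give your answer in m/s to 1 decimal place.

Initial speed ≈ 20.5 m/s

Deceleration a = μg = 0.86 × 9.8 = 8.428 m/s².
v = √(2a·d) = √(2 × 8.428 × 25) = √421.400 = 20.5280 m/s.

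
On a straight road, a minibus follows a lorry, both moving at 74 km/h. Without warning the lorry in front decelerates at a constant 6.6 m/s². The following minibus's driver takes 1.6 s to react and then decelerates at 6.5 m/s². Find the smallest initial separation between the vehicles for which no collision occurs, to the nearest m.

74 km/h ÷ 3.6 = 20.5556 m/s.
Leader travels v²/(2a_L) = 422.533 / 13.200 = 32.010 m before stopping.
Follower covers v·t_r = 20.5556 × 1.6 = 32.889 m while reacting, then v²/(2a_F) = 422.533 / 13.000 = 32.503 m while braking, for a total of 32.889 + 32.503 = 65.392 m.
Since a_F ≤ a_L and the follower starts braking later, the follower is never slower than the leader, so the closest approach is when both have stopped.
Minimum gap = 65.392 − 32.010 = 33.382 m.

Minimum gap ≈ 33 m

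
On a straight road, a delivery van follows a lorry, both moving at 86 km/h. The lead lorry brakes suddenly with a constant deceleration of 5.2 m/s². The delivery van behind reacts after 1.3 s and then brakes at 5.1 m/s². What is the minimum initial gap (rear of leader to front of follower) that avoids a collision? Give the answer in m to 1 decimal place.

86 km/h ÷ 3.6 = 23.8889 m/s.
Leader travels v²/(2a_L) = 570.680 / 10.400 = 54.873 m before stopping.
Follower covers v·t_r = 23.8889 × 1.3 = 31.056 m while reacting, then v²/(2a_F) = 570.680 / 10.200 = 55.949 m while braking, for a total of 31.056 + 55.949 = 87.005 m.
Since a_F ≤ a_L and the follower starts braking later, the follower is never slower than the leader, so the closest approach is when both have stopped.
Minimum gap = 87.005 − 54.873 = 32.132 m.

Minimum gap ≈ 32.1 m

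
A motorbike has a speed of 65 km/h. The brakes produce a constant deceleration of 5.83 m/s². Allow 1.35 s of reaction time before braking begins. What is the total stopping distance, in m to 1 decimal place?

Total stopping distance ≈ 52.3 m

65 km/h ÷ 3.6 = 18.0556 m/s.
Reaction distance = v·t_r = 18.0556 × 1.35 = 24.375 m.
Braking distance = v²/(2a) = 18.0556² / (2 × 5.830) = 326.005 / 11.660 = 27.959 m.
Total = 24.375 + 27.959 = 52.334 m.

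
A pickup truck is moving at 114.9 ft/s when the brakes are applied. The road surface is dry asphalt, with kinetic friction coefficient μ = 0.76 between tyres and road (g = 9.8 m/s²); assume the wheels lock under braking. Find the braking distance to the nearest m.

114.9 ft/s × 0.3048 = 35.0215 m/s.
a = μg = 0.76 × 9.8 = 7.448 m/s².
Braking distance = v²/(2a) = 35.0215² / (2 × 7.448) = 1226.505 / 14.896 = 82.338 m.

Braking distance ≈ 82 m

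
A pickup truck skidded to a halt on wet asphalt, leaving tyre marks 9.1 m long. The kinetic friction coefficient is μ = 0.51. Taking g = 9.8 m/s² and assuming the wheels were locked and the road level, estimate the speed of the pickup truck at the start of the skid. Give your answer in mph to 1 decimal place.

Initial speed ≈ 21.3 mph

Deceleration a = μg = 0.51 × 9.8 = 4.998 m/s².
v = √(2a·d) = √(2 × 4.998 × 9.1) = √90.964 = 9.5375 m/s.
= 9.5375 ÷ 0.44704 = 21.335 mph.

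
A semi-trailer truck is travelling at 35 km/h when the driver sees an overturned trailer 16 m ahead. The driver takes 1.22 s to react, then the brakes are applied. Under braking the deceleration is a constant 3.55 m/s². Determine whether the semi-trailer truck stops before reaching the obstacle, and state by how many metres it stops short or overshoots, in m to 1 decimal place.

No — it overshoots by 9.2 m

35 km/h ÷ 3.6 = 9.7222 m/s.
Reaction distance = 9.7222 × 1.22 = 11.861 m.
Braking distance = v²/(2a) = 94.521 / 7.100 = 13.313 m.
Total stopping distance = 11.861 + 13.313 = 25.174 m, vs 16 m available — it cannot stop in time and overshoots by 25.174 − 16 = 9.174 m.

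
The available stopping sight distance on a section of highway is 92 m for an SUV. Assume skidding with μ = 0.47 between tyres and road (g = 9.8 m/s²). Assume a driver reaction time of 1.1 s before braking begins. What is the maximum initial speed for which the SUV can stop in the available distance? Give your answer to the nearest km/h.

a = μg = 0.47 × 9.8 = 4.606 m/s².
Stopping distance: v·t_r + v²/(2a) = 92 with t_r = 1.1 s and a = 4.606 m/s².
So v² + 10.133 v − 847.50 = 0.
Positive root: v = −a·t_r + √((a·t_r)² + 2a·d) = −5.067 + √(25.674 + 847.50) = 24.4825 m/s.
24.4825 m/s × 3.6 = 88.137 km/h.

Maximum speed ≈ 88 km/h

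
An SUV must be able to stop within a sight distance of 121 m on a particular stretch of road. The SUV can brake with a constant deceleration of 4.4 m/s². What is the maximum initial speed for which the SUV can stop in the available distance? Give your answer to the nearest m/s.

Maximum speed ≈ 33 m/s

v²/(2a) = d ⇒ v = √(2 × 4.400 × 121) = √1064.80 = 32.6313 m/s.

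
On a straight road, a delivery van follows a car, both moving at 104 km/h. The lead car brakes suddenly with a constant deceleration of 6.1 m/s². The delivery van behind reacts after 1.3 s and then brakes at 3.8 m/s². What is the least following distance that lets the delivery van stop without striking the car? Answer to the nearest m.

Minimum gap ≈ 79 m

104 km/h ÷ 3.6 = 28.8889 m/s.
Leader travels v²/(2a_L) = 834.569 / 12.200 = 68.407 m before stopping.
Follower covers v·t_r = 28.8889 × 1.3 = 37.556 m while reacting, then v²/(2a_F) = 834.569 / 7.600 = 109.812 m while braking, for a total of 37.556 + 109.812 = 147.368 m.
Since a_F ≤ a_L and the follower starts braking later, the follower is never slower than the leader, so the closest approach is when both have stopped.
Minimum gap = 147.368 − 68.407 = 78.961 m.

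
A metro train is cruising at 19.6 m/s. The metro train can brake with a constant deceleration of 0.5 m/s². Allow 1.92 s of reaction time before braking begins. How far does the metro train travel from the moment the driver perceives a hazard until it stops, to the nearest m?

Reaction distance = v·t_r = 19.6000 × 1.92 = 37.632 m.
Braking distance = v²/(2a) = 19.6000² / (2 × 0.500) = 384.160 / 1.000 = 384.160 m.
Total = 37.632 + 384.160 = 421.792 m.

Total stopping distance ≈ 422 m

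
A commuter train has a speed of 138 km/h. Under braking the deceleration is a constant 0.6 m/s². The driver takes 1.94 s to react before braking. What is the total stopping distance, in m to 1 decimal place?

138 km/h ÷ 3.6 = 38.3333 m/s.
Reaction distance = v·t_r = 38.3333 × 1.94 = 74.367 m.
Braking distance = v²/(2a) = 38.3333² / (2 × 0.600) = 1469.442 / 1.200 = 1224.535 m.
Total = 74.367 + 1224.535 = 1298.902 m.

Total stopping distance ≈ 1298.9 m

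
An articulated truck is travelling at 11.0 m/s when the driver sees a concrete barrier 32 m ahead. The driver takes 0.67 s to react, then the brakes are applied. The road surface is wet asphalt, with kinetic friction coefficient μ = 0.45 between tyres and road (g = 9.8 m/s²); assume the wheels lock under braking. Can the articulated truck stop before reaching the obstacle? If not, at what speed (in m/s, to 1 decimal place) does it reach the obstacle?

Yes — it stops about 10.9 m short of the obstacle, so it never reaches it

a = μg = 0.45 × 9.8 = 4.410 m/s².
Reaction distance = 11.0000 × 0.67 = 7.370 m.
Braking distance = v²/(2a) = 121.000 / 8.820 = 13.719 m.
Total stopping distance = 7.370 + 13.719 = 21.089 m, vs 32 m available — it stops with 32 − 21.089 = 10.911 m to spare.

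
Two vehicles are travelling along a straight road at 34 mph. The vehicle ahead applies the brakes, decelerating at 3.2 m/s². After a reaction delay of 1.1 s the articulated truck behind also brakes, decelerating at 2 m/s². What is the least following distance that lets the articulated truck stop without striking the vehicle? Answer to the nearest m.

Minimum gap ≈ 38 m

34 mph × 0.44704 = 15.1994 m/s.
Leader travels v²/(2a_L) = 231.022 / 6.400 = 36.097 m before stopping.
Follower covers v·t_r = 15.1994 × 1.1 = 16.719 m while reacting, then v²/(2a_F) = 231.022 / 4.000 = 57.755 m while braking, for a total of 16.719 + 57.755 = 74.474 m.
Since a_F ≤ a_L and the follower starts braking later, the follower is never slower than the leader, so the closest approach is when both have stopped.
Minimum gap = 74.474 − 36.097 = 38.377 m.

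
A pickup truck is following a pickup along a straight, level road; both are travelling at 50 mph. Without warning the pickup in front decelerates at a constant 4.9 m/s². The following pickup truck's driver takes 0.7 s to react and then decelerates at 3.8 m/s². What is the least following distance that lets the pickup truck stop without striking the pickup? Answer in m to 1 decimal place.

Minimum gap ≈ 30.4 m

50 mph × 0.44704 = 22.3520 m/s.
Leader travels v²/(2a_L) = 499.612 / 9.800 = 50.981 m before stopping.
Follower covers v·t_r = 22.3520 × 0.7 = 15.646 m while reacting, then v²/(2a_F) = 499.612 / 7.600 = 65.738 m while braking, for a total of 15.646 + 65.738 = 81.384 m.
Since a_F ≤ a_L and the follower starts braking later, the follower is never slower than the leader, so the closest approach is when both have stopped.
Minimum gap = 81.384 − 50.981 = 30.403 m.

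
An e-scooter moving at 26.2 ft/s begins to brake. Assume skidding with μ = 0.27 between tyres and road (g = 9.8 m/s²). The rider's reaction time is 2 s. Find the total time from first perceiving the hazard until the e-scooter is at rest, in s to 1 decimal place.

Total time ≈ 5.0 s

26.2 ft/s × 0.3048 = 7.9858 m/s.
a = μg = 0.27 × 9.8 = 2.646 m/s².
Braking time = v/a = 7.9858 / 2.646 = 3.018 s.
Total = 2 + 3.018 = 5.018 s.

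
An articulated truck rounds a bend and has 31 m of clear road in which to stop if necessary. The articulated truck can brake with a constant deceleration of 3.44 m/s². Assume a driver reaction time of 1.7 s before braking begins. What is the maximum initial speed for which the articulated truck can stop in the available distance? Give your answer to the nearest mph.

Maximum speed ≈ 22 mph

Stopping distance: v·t_r + v²/(2a) = 31 with t_r = 1.7 s and a = 3.440 m/s².
So v² + 11.696 v − 213.28 = 0.
Positive root: v = −a·t_r + √((a·t_r)² + 2a·d) = −5.848 + √(34.199 + 213.28) = 9.8835 m/s.
9.8835 m/s ÷ 0.44704 = 22.109 mph.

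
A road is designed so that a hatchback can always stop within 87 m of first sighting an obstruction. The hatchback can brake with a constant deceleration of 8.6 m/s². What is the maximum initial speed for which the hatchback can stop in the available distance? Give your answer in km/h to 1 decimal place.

Maximum speed ≈ 139.3 km/h

v²/(2a) = d ⇒ v = √(2 × 8.600 × 87) = √1496.40 = 38.6833 m/s.
38.6833 m/s × 3.6 = 139.260 km/h.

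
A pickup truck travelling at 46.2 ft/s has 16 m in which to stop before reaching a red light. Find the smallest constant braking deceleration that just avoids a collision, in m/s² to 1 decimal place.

46.2 ft/s × 0.3048 = 14.0818 m/s.
v² = 2a·d ⇒ a = v²/(2d) = 14.0818² / (2 × 16.000) = 198.297 / 32.000 = 6.1968 m/s².

Required deceleration ≈ 6.2 m/s²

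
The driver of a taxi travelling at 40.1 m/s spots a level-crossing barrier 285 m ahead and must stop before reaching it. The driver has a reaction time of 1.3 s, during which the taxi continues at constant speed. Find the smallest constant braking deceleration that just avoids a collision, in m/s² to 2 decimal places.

Required deceleration ≈ 3.45 m/s²

Distance covered during reaction = 40.1000 × 1.3 = 52.130 m.
Distance available for braking: 285 − 52.130 = 232.870 m.
v² = 2a·d ⇒ a = v²/(2d) = 40.1000² / (2 × 232.870) = 1608.010 / 465.740 = 3.4526 m/s².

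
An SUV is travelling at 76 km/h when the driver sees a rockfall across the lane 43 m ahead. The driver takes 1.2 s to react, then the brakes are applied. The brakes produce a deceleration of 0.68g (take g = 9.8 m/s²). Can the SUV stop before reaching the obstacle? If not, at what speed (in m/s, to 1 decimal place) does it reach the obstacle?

76 km/h ÷ 3.6 = 21.1111 m/s.
a = 0.68 × 9.8 = 6.664 m/s².
Reaction distance = 21.1111 × 1.2 = 25.333 m.
Braking distance needed to stop: v²/(2a) = 445.679 / 13.328 = 33.439 m, so total needed = 25.333 + 33.439 = 58.772 m > 43 m — it cannot stop.
Distance remaining when braking begins: 43 − 25.333 = 17.667 m.
v² = v₀² − 2a·d = 445.679 − 2 × 6.664 × 17.667 = 210.213 m²/s².
v = √210.213 = 14.499 m/s.

No — it strikes the obstacle at 14.5 m/s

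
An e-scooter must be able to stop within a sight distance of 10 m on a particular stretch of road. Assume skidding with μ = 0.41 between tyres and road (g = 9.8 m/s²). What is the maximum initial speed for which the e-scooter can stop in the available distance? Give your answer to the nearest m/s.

a = μg = 0.41 × 9.8 = 4.018 m/s².
v²/(2a) = d ⇒ v = √(2 × 4.018 × 10) = √80.36 = 8.9644 m/s.

Maximum speed ≈ 9 m/s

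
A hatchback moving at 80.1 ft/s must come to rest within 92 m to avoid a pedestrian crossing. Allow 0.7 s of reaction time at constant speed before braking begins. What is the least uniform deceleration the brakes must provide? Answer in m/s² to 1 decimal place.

Required deceleration ≈ 4.0 m/s²

80.1 ft/s × 0.3048 = 24.4145 m/s.
Distance covered during reaction = 24.4145 × 0.7 = 17.090 m.
Distance available for braking: 92 − 17.090 = 74.910 m.
v² = 2a·d ⇒ a = v²/(2d) = 24.4145² / (2 × 74.910) = 596.068 / 149.820 = 3.9786 m/s².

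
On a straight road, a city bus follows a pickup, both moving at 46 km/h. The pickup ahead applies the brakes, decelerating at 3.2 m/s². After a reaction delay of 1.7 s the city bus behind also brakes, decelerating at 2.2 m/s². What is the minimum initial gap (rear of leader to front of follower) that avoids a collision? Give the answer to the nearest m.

Minimum gap ≈ 33 m

46 km/h ÷ 3.6 = 12.7778 m/s.
Leader travels v²/(2a_L) = 163.272 / 6.400 = 25.511 m before stopping.
Follower covers v·t_r = 12.7778 × 1.7 = 21.722 m while reacting, then v²/(2a_F) = 163.272 / 4.400 = 37.107 m while braking, for a total of 21.722 + 37.107 = 58.829 m.
Since a_F ≤ a_L and the follower starts braking later, the follower is never slower than the leader, so the closest approach is when both have stopped.
Minimum gap = 58.829 − 25.511 = 33.318 m.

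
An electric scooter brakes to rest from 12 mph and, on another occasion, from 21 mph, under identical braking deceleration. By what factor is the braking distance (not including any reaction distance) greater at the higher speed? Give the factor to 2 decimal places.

Braking distance d = v²/(2a), so with a fixed, d ∝ v².
Factor = (21/12)² = 1.7500² = 3.0625.

Factor ≈ 3.06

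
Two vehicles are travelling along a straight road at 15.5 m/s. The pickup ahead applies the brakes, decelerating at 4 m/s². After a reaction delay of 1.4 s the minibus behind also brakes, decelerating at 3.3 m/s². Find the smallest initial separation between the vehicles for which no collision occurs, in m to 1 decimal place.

Minimum gap ≈ 28.1 m

Leader travels v²/(2a_L) = 240.250 / 8.000 = 30.031 m before stopping.
Follower covers v·t_r = 15.5000 × 1.4 = 21.700 m while reacting, then v²/(2a_F) = 240.250 / 6.600 = 36.402 m while braking, for a total of 21.700 + 36.402 = 58.102 m.
Since a_F ≤ a_L and the follower starts braking later, the follower is never slower than the leader, so the closest approach is when both have stopped.
Minimum gap = 58.102 − 30.031 = 28.071 m.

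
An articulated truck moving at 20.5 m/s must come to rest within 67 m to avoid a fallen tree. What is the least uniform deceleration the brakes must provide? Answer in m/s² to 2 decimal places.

v² = 2a·d ⇒ a = v²/(2d) = 20.5000² / (2 × 67.000) = 420.250 / 134.000 = 3.1362 m/s².

Required deceleration ≈ 3.14 m/s²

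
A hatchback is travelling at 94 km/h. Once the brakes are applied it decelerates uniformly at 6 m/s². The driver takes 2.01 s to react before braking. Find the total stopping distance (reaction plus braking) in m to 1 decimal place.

Total stopping distance ≈ 109.3 m

94 km/h ÷ 3.6 = 26.1111 m/s.
Reaction distance = v·t_r = 26.1111 × 2.01 = 52.483 m.
Braking distance = v²/(2a) = 26.1111² / (2 × 6.000) = 681.790 / 12.000 = 56.816 m.
Total = 52.483 + 56.816 = 109.299 m.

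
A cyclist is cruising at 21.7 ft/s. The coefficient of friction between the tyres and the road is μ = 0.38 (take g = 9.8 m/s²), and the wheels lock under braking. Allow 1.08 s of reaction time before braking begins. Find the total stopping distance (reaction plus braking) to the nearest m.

Total stopping distance ≈ 13 m

21.7 ft/s × 0.3048 = 6.6142 m/s.
a = μg = 0.38 × 9.8 = 3.724 m/s².
Reaction distance = v·t_r = 6.6142 × 1.08 = 7.143 m.
Braking distance = v²/(2a) = 6.6142² / (2 × 3.724) = 43.748 / 7.448 = 5.874 m.
Total = 7.143 + 5.874 = 13.017 m.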